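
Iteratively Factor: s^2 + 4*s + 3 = (s + 3)*(s + 1)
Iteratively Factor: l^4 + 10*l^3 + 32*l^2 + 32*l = (l + 2)*(l^3 + 8*l^2 + 16*l) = (l + 2)*(l + 4)*(l^2 + 4*l) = l*(l + 2)*(l + 4)*(l + 4)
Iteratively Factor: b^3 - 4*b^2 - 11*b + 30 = (b - 2)*(b^2 - 2*b - 15) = (b - 5)*(b - 2)*(b + 3)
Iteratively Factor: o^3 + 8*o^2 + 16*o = (o + 4)*(o^2 + 4*o) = (o + 4)^2*(o)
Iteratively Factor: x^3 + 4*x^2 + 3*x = (x + 1)*(x^2 + 3*x) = x*(x + 1)*(x + 3)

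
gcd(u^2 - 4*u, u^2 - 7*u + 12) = u - 4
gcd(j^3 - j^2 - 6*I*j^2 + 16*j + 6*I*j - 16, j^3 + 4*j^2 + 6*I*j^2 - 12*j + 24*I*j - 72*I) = 1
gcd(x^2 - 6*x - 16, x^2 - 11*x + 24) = x - 8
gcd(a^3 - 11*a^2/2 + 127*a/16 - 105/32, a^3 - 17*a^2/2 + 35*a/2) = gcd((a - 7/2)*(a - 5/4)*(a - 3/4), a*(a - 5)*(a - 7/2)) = a - 7/2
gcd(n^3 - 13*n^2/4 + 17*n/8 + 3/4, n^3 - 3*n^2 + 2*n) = n - 2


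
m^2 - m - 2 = (m - 2)*(m + 1)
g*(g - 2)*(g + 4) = g^3 + 2*g^2 - 8*g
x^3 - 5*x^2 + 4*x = x*(x - 4)*(x - 1)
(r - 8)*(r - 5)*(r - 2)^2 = r^4 - 17*r^3 + 96*r^2 - 212*r + 160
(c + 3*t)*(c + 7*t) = c^2 + 10*c*t + 21*t^2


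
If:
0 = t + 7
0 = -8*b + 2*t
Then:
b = -7/4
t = -7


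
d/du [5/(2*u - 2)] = -5/(2*(u - 1)^2)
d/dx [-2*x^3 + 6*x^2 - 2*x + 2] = -6*x^2 + 12*x - 2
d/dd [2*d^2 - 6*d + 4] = 4*d - 6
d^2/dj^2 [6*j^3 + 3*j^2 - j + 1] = 36*j + 6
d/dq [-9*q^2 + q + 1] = 1 - 18*q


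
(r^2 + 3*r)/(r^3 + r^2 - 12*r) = (r + 3)/(r^2 + r - 12)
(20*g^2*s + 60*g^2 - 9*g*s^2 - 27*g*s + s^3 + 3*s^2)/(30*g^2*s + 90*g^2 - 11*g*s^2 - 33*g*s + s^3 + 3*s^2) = (-4*g + s)/(-6*g + s)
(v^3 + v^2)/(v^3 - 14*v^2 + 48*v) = v*(v + 1)/(v^2 - 14*v + 48)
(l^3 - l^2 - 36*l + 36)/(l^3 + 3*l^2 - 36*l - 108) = (l - 1)/(l + 3)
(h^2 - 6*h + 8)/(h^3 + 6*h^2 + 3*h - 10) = (h^2 - 6*h + 8)/(h^3 + 6*h^2 + 3*h - 10)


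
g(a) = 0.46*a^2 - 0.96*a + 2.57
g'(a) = 0.92*a - 0.96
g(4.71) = 8.25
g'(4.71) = 3.37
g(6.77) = 17.15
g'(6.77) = 5.27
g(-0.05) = 2.62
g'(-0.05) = -1.01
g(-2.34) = 7.34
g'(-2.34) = -3.11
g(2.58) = 3.16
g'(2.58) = 1.41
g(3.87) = 5.74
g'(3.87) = 2.60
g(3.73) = 5.39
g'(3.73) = 2.47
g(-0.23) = 2.82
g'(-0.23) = -1.17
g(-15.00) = 120.47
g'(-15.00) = -14.76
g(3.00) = 3.83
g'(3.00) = 1.80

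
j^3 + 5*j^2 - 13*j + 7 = (j - 1)^2*(j + 7)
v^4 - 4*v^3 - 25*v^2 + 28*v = v*(v - 7)*(v - 1)*(v + 4)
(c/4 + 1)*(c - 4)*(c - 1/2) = c^3/4 - c^2/8 - 4*c + 2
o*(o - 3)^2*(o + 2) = o^4 - 4*o^3 - 3*o^2 + 18*o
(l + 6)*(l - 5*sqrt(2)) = l^2 - 5*sqrt(2)*l + 6*l - 30*sqrt(2)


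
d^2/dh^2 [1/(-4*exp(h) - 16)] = (4 - exp(h))*exp(h)/(4*(exp(h) + 4)^3)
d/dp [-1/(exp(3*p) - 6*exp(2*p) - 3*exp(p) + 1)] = 3*(exp(2*p) - 4*exp(p) - 1)*exp(p)/(exp(3*p) - 6*exp(2*p) - 3*exp(p) + 1)^2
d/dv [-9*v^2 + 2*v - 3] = 2 - 18*v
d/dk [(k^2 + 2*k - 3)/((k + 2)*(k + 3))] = 3/(k^2 + 4*k + 4)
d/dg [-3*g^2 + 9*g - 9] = 9 - 6*g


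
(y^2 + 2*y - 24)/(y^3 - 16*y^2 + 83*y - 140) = (y + 6)/(y^2 - 12*y + 35)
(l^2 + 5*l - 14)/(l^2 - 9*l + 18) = (l^2 + 5*l - 14)/(l^2 - 9*l + 18)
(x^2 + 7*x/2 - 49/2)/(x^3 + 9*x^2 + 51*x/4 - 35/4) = 2*(2*x - 7)/(4*x^2 + 8*x - 5)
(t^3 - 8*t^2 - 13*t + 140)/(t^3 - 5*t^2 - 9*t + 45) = (t^2 - 3*t - 28)/(t^2 - 9)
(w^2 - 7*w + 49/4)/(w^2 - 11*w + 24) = (w^2 - 7*w + 49/4)/(w^2 - 11*w + 24)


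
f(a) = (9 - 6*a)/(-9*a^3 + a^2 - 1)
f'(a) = (9 - 6*a)*(27*a^2 - 2*a)/(-9*a^3 + a^2 - 1)^2 - 6/(-9*a^3 + a^2 - 1) = 3*(18*a^3 - 2*a^2 - a*(2*a - 3)*(27*a - 2) + 2)/(9*a^3 - a^2 + 1)^2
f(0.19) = -7.66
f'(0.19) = 10.29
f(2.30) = 0.05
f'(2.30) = -0.00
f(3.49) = 0.03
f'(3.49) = -0.01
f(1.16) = -0.15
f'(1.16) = 0.81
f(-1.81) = 0.36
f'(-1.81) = 0.48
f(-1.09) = 1.31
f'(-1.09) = 3.29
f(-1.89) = 0.32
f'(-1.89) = 0.41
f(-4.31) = 0.05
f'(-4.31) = 0.02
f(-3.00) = 0.11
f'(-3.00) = 0.08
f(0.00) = -9.00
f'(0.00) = 6.00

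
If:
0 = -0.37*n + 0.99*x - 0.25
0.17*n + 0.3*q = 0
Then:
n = 2.67567567567568*x - 0.675675675675676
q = 0.382882882882883 - 1.51621621621622*x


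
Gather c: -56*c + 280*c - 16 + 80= 224*c + 64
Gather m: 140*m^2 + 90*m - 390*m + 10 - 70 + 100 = 140*m^2 - 300*m + 40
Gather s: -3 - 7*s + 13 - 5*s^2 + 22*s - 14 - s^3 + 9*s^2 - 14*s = -s^3 + 4*s^2 + s - 4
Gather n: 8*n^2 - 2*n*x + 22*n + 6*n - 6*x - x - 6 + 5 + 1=8*n^2 + n*(28 - 2*x) - 7*x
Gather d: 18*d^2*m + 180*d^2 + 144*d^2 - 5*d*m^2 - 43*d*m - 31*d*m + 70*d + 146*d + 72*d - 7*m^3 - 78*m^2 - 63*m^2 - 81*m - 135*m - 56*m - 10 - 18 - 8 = d^2*(18*m + 324) + d*(-5*m^2 - 74*m + 288) - 7*m^3 - 141*m^2 - 272*m - 36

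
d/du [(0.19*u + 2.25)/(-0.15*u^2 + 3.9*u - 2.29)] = (0.0285*u^2 + 0.675*u - 9.2101)/(0.0225*u^4 - 1.17*u^3 + 15.897*u^2 - 17.862*u + 5.2441)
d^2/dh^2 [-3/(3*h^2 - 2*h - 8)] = 6*(-9*h^2 + 6*h + 4*(3*h - 1)^2 + 24)/(-3*h^2 + 2*h + 8)^3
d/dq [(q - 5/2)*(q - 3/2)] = 2*q - 4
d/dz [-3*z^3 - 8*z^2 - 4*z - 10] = -9*z^2 - 16*z - 4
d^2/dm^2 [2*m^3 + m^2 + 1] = 12*m + 2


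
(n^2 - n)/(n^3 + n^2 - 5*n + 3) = n/(n^2 + 2*n - 3)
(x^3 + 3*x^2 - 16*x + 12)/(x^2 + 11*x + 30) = (x^2 - 3*x + 2)/(x + 5)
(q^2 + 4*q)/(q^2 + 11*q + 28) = q/(q + 7)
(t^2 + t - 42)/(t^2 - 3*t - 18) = (t + 7)/(t + 3)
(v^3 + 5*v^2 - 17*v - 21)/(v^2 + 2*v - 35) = (v^2 - 2*v - 3)/(v - 5)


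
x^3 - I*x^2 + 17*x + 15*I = (x - 5*I)*(x + I)*(x + 3*I)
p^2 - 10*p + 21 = (p - 7)*(p - 3)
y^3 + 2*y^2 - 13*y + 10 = (y - 2)*(y - 1)*(y + 5)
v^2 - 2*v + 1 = (v - 1)^2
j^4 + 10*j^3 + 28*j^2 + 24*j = j*(j + 2)^2*(j + 6)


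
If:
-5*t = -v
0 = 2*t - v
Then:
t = 0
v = 0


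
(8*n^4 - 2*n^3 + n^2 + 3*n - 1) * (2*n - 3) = 16*n^5 - 28*n^4 + 8*n^3 + 3*n^2 - 11*n + 3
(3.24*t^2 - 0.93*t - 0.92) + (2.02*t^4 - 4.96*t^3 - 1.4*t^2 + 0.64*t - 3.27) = 2.02*t^4 - 4.96*t^3 + 1.84*t^2 - 0.29*t - 4.19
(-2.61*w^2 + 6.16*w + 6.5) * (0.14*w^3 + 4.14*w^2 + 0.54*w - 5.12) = -0.3654*w^5 - 9.943*w^4 + 25.003*w^3 + 43.5996*w^2 - 28.0292*w - 33.28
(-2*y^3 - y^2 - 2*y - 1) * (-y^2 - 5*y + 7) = 2*y^5 + 11*y^4 - 7*y^3 + 4*y^2 - 9*y - 7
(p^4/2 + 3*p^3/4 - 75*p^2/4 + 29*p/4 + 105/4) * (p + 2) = p^5/2 + 7*p^4/4 - 69*p^3/4 - 121*p^2/4 + 163*p/4 + 105/2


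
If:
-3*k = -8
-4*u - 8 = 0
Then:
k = 8/3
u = -2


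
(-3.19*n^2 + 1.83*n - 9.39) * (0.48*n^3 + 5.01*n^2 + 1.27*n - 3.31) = -1.5312*n^5 - 15.1035*n^4 + 0.6098*n^3 - 34.1609*n^2 - 17.9826*n + 31.0809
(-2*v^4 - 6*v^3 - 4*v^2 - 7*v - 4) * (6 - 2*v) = 4*v^5 - 28*v^3 - 10*v^2 - 34*v - 24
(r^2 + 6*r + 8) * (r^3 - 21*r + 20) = r^5 + 6*r^4 - 13*r^3 - 106*r^2 - 48*r + 160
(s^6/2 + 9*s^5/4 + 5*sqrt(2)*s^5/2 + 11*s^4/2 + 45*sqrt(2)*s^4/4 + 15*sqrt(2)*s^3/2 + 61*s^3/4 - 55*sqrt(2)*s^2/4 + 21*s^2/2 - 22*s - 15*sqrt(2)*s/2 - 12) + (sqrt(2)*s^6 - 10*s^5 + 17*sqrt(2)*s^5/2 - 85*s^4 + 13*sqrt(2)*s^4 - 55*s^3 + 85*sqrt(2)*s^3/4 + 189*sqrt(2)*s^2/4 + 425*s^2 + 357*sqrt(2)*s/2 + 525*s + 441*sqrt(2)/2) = s^6/2 + sqrt(2)*s^6 - 31*s^5/4 + 11*sqrt(2)*s^5 - 159*s^4/2 + 97*sqrt(2)*s^4/4 - 159*s^3/4 + 115*sqrt(2)*s^3/4 + 67*sqrt(2)*s^2/2 + 871*s^2/2 + 171*sqrt(2)*s + 503*s - 12 + 441*sqrt(2)/2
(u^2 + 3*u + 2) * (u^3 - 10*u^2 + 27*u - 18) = u^5 - 7*u^4 - u^3 + 43*u^2 - 36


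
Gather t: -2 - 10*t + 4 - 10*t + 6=8 - 20*t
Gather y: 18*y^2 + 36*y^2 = 54*y^2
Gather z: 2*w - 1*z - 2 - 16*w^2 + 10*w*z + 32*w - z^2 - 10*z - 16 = -16*w^2 + 34*w - z^2 + z*(10*w - 11) - 18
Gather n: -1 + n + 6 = n + 5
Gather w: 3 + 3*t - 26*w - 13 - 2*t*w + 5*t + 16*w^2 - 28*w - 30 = 8*t + 16*w^2 + w*(-2*t - 54) - 40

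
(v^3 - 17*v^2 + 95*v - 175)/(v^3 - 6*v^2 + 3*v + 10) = (v^2 - 12*v + 35)/(v^2 - v - 2)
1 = 1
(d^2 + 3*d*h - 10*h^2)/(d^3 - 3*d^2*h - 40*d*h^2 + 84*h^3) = (d + 5*h)/(d^2 - d*h - 42*h^2)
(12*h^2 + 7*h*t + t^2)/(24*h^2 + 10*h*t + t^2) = (3*h + t)/(6*h + t)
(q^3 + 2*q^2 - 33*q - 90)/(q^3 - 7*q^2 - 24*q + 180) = (q + 3)/(q - 6)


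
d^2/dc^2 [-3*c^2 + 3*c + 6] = -6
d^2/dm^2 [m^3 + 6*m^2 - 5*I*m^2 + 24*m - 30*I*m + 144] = 6*m + 12 - 10*I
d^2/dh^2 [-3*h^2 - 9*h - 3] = -6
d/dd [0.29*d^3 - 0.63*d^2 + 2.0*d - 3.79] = 0.87*d^2 - 1.26*d + 2.0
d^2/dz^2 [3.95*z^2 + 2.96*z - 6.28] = 7.90000000000000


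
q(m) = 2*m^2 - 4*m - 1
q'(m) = 4*m - 4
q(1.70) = -2.02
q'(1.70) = 2.80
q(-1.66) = 11.15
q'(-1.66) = -10.64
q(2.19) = -0.17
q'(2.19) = 4.76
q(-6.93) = 122.77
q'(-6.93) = -31.72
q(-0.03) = -0.88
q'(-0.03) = -4.12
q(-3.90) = 45.02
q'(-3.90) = -19.60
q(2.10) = -0.58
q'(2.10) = 4.40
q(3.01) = 5.08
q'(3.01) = 8.04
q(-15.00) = 509.00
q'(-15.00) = -64.00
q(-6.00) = 95.00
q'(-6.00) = -28.00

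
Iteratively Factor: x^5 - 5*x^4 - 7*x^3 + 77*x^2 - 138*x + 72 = (x - 3)*(x^4 - 2*x^3 - 13*x^2 + 38*x - 24) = (x - 3)^2*(x^3 + x^2 - 10*x + 8) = (x - 3)^2*(x + 4)*(x^2 - 3*x + 2) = (x - 3)^2*(x - 2)*(x + 4)*(x - 1)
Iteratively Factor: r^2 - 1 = (r + 1)*(r - 1)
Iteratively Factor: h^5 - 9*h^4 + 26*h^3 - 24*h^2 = (h - 3)*(h^4 - 6*h^3 + 8*h^2) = (h - 3)*(h - 2)*(h^3 - 4*h^2) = (h - 4)*(h - 3)*(h - 2)*(h^2) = h*(h - 4)*(h - 3)*(h - 2)*(h)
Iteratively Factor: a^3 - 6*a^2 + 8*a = (a - 4)*(a^2 - 2*a) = a*(a - 4)*(a - 2)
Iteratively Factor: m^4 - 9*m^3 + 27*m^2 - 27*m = (m - 3)*(m^3 - 6*m^2 + 9*m) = (m - 3)^2*(m^2 - 3*m) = m*(m - 3)^2*(m - 3)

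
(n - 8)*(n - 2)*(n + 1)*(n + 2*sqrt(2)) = n^4 - 9*n^3 + 2*sqrt(2)*n^3 - 18*sqrt(2)*n^2 + 6*n^2 + 16*n + 12*sqrt(2)*n + 32*sqrt(2)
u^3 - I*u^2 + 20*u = u*(u - 5*I)*(u + 4*I)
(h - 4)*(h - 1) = h^2 - 5*h + 4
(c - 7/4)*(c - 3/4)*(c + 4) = c^3 + 3*c^2/2 - 139*c/16 + 21/4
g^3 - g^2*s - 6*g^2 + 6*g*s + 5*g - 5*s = (g - 5)*(g - 1)*(g - s)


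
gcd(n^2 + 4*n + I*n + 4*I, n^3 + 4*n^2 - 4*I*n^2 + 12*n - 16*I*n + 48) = n + 4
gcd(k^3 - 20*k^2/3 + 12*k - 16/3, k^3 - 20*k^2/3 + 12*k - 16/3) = k^3 - 20*k^2/3 + 12*k - 16/3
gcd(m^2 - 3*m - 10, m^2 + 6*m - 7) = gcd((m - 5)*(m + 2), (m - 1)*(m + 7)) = 1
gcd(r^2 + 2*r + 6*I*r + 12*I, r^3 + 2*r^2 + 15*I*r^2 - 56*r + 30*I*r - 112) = r + 2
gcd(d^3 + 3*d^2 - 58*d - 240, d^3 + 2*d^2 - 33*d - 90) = d + 5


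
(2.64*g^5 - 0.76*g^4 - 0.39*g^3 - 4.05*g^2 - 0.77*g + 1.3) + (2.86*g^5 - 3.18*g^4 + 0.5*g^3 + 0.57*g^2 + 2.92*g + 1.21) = 5.5*g^5 - 3.94*g^4 + 0.11*g^3 - 3.48*g^2 + 2.15*g + 2.51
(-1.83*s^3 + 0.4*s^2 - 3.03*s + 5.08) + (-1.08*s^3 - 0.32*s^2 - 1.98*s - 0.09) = -2.91*s^3 + 0.08*s^2 - 5.01*s + 4.99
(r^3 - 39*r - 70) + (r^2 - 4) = r^3 + r^2 - 39*r - 74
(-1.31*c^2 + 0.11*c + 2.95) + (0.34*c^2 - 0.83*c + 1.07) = -0.97*c^2 - 0.72*c + 4.02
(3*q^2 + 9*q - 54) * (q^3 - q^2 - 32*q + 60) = 3*q^5 + 6*q^4 - 159*q^3 - 54*q^2 + 2268*q - 3240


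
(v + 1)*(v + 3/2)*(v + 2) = v^3 + 9*v^2/2 + 13*v/2 + 3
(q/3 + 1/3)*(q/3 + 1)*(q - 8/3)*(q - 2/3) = q^4/9 + 2*q^3/27 - 77*q^2/81 - 26*q/81 + 16/27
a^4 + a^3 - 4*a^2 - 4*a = a*(a - 2)*(a + 1)*(a + 2)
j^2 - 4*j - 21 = (j - 7)*(j + 3)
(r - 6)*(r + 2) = r^2 - 4*r - 12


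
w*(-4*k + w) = -4*k*w + w^2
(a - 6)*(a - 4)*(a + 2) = a^3 - 8*a^2 + 4*a + 48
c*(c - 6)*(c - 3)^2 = c^4 - 12*c^3 + 45*c^2 - 54*c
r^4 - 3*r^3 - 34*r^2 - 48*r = r*(r - 8)*(r + 2)*(r + 3)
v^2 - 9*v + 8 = (v - 8)*(v - 1)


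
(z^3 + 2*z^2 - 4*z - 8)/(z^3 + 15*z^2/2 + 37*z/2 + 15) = 2*(z^2 - 4)/(2*z^2 + 11*z + 15)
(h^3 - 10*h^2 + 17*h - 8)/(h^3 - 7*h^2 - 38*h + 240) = (h^2 - 2*h + 1)/(h^2 + h - 30)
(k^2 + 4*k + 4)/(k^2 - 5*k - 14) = (k + 2)/(k - 7)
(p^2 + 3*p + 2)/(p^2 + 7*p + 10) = (p + 1)/(p + 5)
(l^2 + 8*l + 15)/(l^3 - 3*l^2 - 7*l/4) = 4*(l^2 + 8*l + 15)/(l*(4*l^2 - 12*l - 7))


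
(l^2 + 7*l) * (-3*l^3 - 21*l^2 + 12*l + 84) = -3*l^5 - 42*l^4 - 135*l^3 + 168*l^2 + 588*l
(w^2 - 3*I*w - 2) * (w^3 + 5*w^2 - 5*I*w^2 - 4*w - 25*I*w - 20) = w^5 + 5*w^4 - 8*I*w^4 - 21*w^3 - 40*I*w^3 - 105*w^2 + 22*I*w^2 + 8*w + 110*I*w + 40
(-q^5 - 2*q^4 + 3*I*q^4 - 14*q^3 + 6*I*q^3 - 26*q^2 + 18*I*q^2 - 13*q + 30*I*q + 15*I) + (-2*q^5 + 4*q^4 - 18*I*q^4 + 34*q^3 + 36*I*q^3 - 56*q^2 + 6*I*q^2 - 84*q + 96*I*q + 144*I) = -3*q^5 + 2*q^4 - 15*I*q^4 + 20*q^3 + 42*I*q^3 - 82*q^2 + 24*I*q^2 - 97*q + 126*I*q + 159*I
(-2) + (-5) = -7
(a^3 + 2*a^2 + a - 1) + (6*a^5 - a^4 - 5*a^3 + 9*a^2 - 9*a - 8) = 6*a^5 - a^4 - 4*a^3 + 11*a^2 - 8*a - 9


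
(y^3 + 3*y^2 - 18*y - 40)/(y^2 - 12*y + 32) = (y^2 + 7*y + 10)/(y - 8)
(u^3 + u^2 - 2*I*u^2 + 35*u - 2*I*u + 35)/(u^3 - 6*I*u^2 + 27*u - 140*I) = (u + 1)/(u - 4*I)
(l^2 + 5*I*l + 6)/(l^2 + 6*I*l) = (l - I)/l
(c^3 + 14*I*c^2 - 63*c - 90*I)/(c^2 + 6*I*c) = c + 8*I - 15/c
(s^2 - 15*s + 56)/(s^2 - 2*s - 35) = (s - 8)/(s + 5)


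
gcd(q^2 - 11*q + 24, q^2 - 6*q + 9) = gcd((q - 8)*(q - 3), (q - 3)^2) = q - 3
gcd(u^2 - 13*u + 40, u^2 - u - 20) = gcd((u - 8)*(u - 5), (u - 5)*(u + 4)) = u - 5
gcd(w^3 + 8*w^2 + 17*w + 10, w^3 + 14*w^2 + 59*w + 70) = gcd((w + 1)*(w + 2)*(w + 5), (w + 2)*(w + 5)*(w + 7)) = w^2 + 7*w + 10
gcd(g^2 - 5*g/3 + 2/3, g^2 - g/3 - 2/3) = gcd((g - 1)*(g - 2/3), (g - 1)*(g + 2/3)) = g - 1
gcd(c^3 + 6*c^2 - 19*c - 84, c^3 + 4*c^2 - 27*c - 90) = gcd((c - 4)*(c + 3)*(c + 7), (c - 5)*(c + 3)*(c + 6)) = c + 3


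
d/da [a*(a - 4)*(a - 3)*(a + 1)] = 4*a^3 - 18*a^2 + 10*a + 12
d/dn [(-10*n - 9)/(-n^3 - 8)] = (-20*n^3 - 27*n^2 + 80)/(n^6 + 16*n^3 + 64)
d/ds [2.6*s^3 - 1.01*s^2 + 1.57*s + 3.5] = 7.8*s^2 - 2.02*s + 1.57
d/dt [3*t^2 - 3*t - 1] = 6*t - 3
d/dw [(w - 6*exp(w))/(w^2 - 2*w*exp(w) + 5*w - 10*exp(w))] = ((1 - 6*exp(w))*(w^2 - 2*w*exp(w) + 5*w - 10*exp(w)) + (w - 6*exp(w))*(2*w*exp(w) - 2*w + 12*exp(w) - 5))/(w^2 - 2*w*exp(w) + 5*w - 10*exp(w))^2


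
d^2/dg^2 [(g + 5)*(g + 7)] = 2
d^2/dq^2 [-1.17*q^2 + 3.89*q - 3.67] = -2.34000000000000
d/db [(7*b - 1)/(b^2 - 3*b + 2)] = (-7*b^2 + 2*b + 11)/(b^4 - 6*b^3 + 13*b^2 - 12*b + 4)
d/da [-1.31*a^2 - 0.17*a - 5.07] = -2.62*a - 0.17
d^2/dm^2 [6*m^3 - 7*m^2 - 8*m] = 36*m - 14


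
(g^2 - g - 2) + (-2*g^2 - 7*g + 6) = -g^2 - 8*g + 4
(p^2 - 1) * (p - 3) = p^3 - 3*p^2 - p + 3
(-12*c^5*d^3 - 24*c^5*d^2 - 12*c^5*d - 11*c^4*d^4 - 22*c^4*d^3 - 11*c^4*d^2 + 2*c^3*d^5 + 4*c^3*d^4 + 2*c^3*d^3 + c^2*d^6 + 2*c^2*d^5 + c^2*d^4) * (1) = -12*c^5*d^3 - 24*c^5*d^2 - 12*c^5*d - 11*c^4*d^4 - 22*c^4*d^3 - 11*c^4*d^2 + 2*c^3*d^5 + 4*c^3*d^4 + 2*c^3*d^3 + c^2*d^6 + 2*c^2*d^5 + c^2*d^4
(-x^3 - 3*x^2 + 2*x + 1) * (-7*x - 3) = 7*x^4 + 24*x^3 - 5*x^2 - 13*x - 3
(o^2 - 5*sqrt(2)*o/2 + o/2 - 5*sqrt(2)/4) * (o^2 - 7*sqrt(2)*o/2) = o^4 - 6*sqrt(2)*o^3 + o^3/2 - 3*sqrt(2)*o^2 + 35*o^2/2 + 35*o/4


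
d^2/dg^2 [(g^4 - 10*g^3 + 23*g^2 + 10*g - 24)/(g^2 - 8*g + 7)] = 2*(g^3 - 21*g^2 + 147*g - 319)/(g^3 - 21*g^2 + 147*g - 343)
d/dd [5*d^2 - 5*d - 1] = 10*d - 5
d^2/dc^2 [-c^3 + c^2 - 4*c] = 2 - 6*c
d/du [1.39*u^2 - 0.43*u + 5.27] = 2.78*u - 0.43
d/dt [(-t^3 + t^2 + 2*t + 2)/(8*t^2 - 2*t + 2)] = (-2*t^4 + t^3 - 6*t^2 - 7*t + 2)/(16*t^4 - 8*t^3 + 9*t^2 - 2*t + 1)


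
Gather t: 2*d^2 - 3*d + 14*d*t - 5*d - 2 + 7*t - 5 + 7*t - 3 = 2*d^2 - 8*d + t*(14*d + 14) - 10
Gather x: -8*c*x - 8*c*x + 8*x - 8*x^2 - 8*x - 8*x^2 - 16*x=-16*x^2 + x*(-16*c - 16)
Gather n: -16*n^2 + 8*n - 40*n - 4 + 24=-16*n^2 - 32*n + 20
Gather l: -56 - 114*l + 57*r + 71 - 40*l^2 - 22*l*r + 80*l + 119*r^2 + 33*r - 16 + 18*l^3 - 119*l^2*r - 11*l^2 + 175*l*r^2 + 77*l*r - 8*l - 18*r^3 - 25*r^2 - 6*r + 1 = 18*l^3 + l^2*(-119*r - 51) + l*(175*r^2 + 55*r - 42) - 18*r^3 + 94*r^2 + 84*r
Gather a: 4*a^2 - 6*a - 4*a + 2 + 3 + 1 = 4*a^2 - 10*a + 6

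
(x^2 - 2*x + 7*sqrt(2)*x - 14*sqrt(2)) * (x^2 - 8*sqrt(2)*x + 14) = x^4 - 2*x^3 - sqrt(2)*x^3 - 98*x^2 + 2*sqrt(2)*x^2 + 98*sqrt(2)*x + 196*x - 196*sqrt(2)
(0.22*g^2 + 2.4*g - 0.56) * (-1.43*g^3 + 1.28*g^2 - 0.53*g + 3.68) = -0.3146*g^5 - 3.1504*g^4 + 3.7562*g^3 - 1.1792*g^2 + 9.1288*g - 2.0608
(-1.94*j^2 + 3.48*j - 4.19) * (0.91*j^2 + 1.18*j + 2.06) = -1.7654*j^4 + 0.877600000000001*j^3 - 3.7029*j^2 + 2.2246*j - 8.6314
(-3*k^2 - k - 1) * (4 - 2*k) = 6*k^3 - 10*k^2 - 2*k - 4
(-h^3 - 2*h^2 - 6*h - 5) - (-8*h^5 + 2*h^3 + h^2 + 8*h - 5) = 8*h^5 - 3*h^3 - 3*h^2 - 14*h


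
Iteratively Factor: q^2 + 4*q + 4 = (q + 2)*(q + 2)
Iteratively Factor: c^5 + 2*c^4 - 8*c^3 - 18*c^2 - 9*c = (c + 1)*(c^4 + c^3 - 9*c^2 - 9*c) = c*(c + 1)*(c^3 + c^2 - 9*c - 9) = c*(c + 1)^2*(c^2 - 9) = c*(c + 1)^2*(c + 3)*(c - 3)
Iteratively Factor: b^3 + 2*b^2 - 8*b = (b)*(b^2 + 2*b - 8) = b*(b + 4)*(b - 2)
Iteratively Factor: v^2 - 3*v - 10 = (v - 5)*(v + 2)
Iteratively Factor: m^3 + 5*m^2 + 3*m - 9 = (m + 3)*(m^2 + 2*m - 3) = (m - 1)*(m + 3)*(m + 3)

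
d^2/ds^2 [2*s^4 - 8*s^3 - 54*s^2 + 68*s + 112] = 24*s^2 - 48*s - 108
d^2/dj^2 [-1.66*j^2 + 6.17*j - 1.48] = -3.32000000000000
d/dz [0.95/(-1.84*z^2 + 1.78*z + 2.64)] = (3.496*z - 1.691)/(-1.84*z^2 + 1.78*z + 2.64)^2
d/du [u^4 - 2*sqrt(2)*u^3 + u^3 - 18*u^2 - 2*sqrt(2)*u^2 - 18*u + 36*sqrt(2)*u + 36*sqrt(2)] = 4*u^3 - 6*sqrt(2)*u^2 + 3*u^2 - 36*u - 4*sqrt(2)*u - 18 + 36*sqrt(2)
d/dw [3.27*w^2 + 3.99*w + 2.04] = 6.54*w + 3.99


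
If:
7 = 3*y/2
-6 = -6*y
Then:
No Solution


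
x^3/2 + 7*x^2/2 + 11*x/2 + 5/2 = (x/2 + 1/2)*(x + 1)*(x + 5)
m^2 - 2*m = m*(m - 2)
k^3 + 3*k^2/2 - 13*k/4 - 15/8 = (k - 3/2)*(k + 1/2)*(k + 5/2)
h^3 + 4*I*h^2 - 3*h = h*(h + I)*(h + 3*I)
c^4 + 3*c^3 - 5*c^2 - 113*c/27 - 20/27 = (c - 5/3)*(c + 1/3)^2*(c + 4)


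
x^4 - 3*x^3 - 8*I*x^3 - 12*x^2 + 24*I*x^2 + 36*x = x*(x - 3)*(x - 6*I)*(x - 2*I)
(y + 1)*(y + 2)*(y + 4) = y^3 + 7*y^2 + 14*y + 8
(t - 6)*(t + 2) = t^2 - 4*t - 12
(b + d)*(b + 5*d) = b^2 + 6*b*d + 5*d^2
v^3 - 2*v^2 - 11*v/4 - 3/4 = (v - 3)*(v + 1/2)^2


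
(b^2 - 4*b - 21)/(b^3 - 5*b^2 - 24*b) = (b - 7)/(b*(b - 8))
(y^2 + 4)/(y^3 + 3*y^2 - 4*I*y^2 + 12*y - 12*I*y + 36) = (y - 2*I)/(y^2 + y*(3 - 6*I) - 18*I)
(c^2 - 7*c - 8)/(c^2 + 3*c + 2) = (c - 8)/(c + 2)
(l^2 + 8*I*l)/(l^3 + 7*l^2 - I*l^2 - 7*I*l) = (l + 8*I)/(l^2 + l*(7 - I) - 7*I)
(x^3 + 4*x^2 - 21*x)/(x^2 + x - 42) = x*(x - 3)/(x - 6)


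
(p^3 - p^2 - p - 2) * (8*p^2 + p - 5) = 8*p^5 - 7*p^4 - 14*p^3 - 12*p^2 + 3*p + 10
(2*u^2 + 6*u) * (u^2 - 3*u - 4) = 2*u^4 - 26*u^2 - 24*u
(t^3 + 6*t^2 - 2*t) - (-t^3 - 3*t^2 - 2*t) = 2*t^3 + 9*t^2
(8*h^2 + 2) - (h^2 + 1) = 7*h^2 + 1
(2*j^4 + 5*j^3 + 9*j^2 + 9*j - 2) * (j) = 2*j^5 + 5*j^4 + 9*j^3 + 9*j^2 - 2*j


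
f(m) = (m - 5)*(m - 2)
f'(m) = 2*m - 7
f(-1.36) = 21.37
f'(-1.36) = -9.72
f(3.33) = -2.22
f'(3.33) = -0.34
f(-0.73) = 15.64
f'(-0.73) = -8.46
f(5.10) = 0.31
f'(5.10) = 3.20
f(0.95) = 4.25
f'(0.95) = -5.10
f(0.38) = 7.48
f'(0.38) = -6.24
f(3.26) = -2.19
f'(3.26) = -0.48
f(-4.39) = 60.00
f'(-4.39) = -15.78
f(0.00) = 10.00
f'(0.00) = -7.00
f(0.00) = 10.00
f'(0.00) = -7.00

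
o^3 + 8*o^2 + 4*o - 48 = (o - 2)*(o + 4)*(o + 6)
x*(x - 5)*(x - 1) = x^3 - 6*x^2 + 5*x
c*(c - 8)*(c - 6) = c^3 - 14*c^2 + 48*c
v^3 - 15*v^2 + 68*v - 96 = (v - 8)*(v - 4)*(v - 3)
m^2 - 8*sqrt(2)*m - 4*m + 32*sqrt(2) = (m - 4)*(m - 8*sqrt(2))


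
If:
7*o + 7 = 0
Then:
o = -1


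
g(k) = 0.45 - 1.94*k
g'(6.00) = -1.94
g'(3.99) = -1.94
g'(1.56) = -1.94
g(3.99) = -7.29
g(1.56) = -2.58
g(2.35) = -4.11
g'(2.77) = -1.94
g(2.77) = -4.92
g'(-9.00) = -1.94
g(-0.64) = 1.69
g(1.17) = -1.82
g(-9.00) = 17.91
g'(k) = -1.94000000000000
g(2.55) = -4.50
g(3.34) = -6.03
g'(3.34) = -1.94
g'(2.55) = -1.94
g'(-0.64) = -1.94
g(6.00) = -11.19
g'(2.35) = -1.94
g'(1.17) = -1.94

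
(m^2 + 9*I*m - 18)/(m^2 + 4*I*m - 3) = (m + 6*I)/(m + I)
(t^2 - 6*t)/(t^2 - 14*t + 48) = t/(t - 8)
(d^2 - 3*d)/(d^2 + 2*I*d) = (d - 3)/(d + 2*I)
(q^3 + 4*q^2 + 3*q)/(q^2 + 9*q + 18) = q*(q + 1)/(q + 6)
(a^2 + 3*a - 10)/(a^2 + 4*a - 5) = (a - 2)/(a - 1)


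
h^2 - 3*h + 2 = (h - 2)*(h - 1)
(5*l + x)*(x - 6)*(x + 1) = 5*l*x^2 - 25*l*x - 30*l + x^3 - 5*x^2 - 6*x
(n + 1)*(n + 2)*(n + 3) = n^3 + 6*n^2 + 11*n + 6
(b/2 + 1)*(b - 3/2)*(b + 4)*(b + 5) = b^4/2 + 19*b^3/4 + 43*b^2/4 - 17*b/2 - 30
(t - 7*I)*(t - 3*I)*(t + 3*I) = t^3 - 7*I*t^2 + 9*t - 63*I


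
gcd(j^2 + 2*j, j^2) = j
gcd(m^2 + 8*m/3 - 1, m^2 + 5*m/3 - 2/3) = m - 1/3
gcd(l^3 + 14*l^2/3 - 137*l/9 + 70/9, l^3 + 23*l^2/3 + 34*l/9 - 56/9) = l^2 + 19*l/3 - 14/3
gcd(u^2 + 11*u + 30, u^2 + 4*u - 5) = u + 5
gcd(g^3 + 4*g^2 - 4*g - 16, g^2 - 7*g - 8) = 1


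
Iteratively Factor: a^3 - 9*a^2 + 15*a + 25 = (a + 1)*(a^2 - 10*a + 25) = (a - 5)*(a + 1)*(a - 5)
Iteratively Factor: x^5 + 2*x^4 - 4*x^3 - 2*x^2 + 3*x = (x + 3)*(x^4 - x^3 - x^2 + x) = (x + 1)*(x + 3)*(x^3 - 2*x^2 + x) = x*(x + 1)*(x + 3)*(x^2 - 2*x + 1) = x*(x - 1)*(x + 1)*(x + 3)*(x - 1)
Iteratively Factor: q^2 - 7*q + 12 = (q - 3)*(q - 4)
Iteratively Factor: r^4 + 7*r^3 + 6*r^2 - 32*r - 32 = (r + 4)*(r^3 + 3*r^2 - 6*r - 8) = (r + 1)*(r + 4)*(r^2 + 2*r - 8) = (r - 2)*(r + 1)*(r + 4)*(r + 4)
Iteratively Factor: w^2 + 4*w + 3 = (w + 3)*(w + 1)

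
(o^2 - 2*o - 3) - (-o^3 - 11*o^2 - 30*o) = o^3 + 12*o^2 + 28*o - 3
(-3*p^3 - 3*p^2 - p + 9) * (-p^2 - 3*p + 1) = 3*p^5 + 12*p^4 + 7*p^3 - 9*p^2 - 28*p + 9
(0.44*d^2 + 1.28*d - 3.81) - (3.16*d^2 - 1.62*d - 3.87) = -2.72*d^2 + 2.9*d + 0.0600000000000001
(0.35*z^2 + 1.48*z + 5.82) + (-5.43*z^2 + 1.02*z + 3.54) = -5.08*z^2 + 2.5*z + 9.36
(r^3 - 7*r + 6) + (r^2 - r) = r^3 + r^2 - 8*r + 6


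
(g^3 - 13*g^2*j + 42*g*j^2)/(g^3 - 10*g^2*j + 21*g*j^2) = (g - 6*j)/(g - 3*j)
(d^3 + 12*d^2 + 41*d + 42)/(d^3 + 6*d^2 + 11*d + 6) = (d + 7)/(d + 1)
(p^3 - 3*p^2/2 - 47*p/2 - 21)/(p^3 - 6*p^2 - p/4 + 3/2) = 2*(2*p^2 + 9*p + 7)/(4*p^2 - 1)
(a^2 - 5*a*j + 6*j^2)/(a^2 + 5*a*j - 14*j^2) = (a - 3*j)/(a + 7*j)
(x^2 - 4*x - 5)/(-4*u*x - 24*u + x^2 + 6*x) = (-x^2 + 4*x + 5)/(4*u*x + 24*u - x^2 - 6*x)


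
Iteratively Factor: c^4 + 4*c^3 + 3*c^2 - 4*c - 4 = (c + 2)*(c^3 + 2*c^2 - c - 2) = (c + 2)^2*(c^2 - 1) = (c - 1)*(c + 2)^2*(c + 1)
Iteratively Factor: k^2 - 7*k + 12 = (k - 3)*(k - 4)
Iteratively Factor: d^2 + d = (d + 1)*(d)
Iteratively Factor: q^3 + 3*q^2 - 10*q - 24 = (q + 2)*(q^2 + q - 12) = (q - 3)*(q + 2)*(q + 4)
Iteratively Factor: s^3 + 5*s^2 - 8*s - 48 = (s - 3)*(s^2 + 8*s + 16) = (s - 3)*(s + 4)*(s + 4)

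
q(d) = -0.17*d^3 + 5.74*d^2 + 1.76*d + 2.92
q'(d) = -0.51*d^2 + 11.48*d + 1.76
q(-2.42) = 34.69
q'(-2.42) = -29.01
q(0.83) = 8.24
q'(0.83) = 10.94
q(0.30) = 3.96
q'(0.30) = 5.16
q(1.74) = 22.47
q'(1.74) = 20.19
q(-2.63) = 41.09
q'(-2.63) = -31.96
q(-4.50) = 126.73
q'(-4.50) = -60.23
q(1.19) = 12.86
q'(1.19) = 14.70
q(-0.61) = 4.02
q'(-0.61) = -5.43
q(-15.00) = 1841.77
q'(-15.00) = -285.19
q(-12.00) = 1102.12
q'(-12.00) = -209.44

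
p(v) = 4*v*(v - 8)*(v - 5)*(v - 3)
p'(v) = 4*v*(v - 8)*(v - 5) + 4*v*(v - 8)*(v - 3) + 4*v*(v - 5)*(v - 3) + 4*(v - 8)*(v - 5)*(v - 3) = 16*v^3 - 192*v^2 + 632*v - 480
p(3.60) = 53.22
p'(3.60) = 53.38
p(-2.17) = 3272.28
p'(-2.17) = -2919.04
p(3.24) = 26.06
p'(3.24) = 96.34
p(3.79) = 61.01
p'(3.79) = 28.41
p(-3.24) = 7490.02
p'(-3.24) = -5087.41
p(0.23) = -94.45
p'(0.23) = -344.60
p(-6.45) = 40338.97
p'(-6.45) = -16837.46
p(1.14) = -224.59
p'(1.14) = 14.66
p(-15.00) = 496800.00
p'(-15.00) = -107160.00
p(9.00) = 864.00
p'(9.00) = 1320.00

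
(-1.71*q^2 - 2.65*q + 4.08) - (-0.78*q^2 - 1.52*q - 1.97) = -0.93*q^2 - 1.13*q + 6.05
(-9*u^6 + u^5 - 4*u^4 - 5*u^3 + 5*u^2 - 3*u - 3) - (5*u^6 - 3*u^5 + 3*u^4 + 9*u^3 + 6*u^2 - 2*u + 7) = -14*u^6 + 4*u^5 - 7*u^4 - 14*u^3 - u^2 - u - 10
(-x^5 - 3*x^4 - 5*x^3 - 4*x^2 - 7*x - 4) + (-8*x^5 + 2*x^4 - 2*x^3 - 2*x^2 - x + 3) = -9*x^5 - x^4 - 7*x^3 - 6*x^2 - 8*x - 1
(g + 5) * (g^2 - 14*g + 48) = g^3 - 9*g^2 - 22*g + 240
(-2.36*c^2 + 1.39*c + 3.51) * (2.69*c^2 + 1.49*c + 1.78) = -6.3484*c^4 + 0.2227*c^3 + 7.3122*c^2 + 7.7041*c + 6.2478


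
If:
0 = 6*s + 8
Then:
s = -4/3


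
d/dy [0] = 0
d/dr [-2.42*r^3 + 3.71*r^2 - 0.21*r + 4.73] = -7.26*r^2 + 7.42*r - 0.21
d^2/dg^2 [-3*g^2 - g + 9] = -6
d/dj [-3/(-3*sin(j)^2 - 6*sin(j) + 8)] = -18*(sin(j) + 1)*cos(j)/(3*sin(j)^2 + 6*sin(j) - 8)^2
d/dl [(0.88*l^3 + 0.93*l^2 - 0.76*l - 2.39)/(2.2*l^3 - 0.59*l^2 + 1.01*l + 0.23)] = (-2.5652*l^4 + 5.1216*l^3 + 16.8721*l^2 - 2.3924*l + 2.2391)/(4.84*l^6 - 2.596*l^5 + 4.7921*l^4 - 0.1798*l^3 + 0.7487*l^2 + 0.4646*l + 0.0529)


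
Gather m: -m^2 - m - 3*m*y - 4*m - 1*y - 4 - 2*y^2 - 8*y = -m^2 + m*(-3*y - 5) - 2*y^2 - 9*y - 4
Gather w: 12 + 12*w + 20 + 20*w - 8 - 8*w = 24*w + 24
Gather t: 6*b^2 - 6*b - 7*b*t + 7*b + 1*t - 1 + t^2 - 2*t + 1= 6*b^2 + b + t^2 + t*(-7*b - 1)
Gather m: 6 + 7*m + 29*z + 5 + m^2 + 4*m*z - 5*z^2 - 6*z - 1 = m^2 + m*(4*z + 7) - 5*z^2 + 23*z + 10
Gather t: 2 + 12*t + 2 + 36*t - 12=48*t - 8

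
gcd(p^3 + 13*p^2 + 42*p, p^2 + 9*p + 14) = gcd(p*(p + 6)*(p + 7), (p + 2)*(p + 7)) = p + 7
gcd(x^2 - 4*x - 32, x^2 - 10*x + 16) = x - 8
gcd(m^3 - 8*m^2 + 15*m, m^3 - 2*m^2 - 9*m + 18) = m - 3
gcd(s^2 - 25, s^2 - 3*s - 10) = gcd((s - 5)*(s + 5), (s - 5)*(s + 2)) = s - 5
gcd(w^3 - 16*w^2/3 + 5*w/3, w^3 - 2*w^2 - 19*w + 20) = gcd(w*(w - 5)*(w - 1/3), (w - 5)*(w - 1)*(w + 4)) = w - 5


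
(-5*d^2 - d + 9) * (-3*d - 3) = 15*d^3 + 18*d^2 - 24*d - 27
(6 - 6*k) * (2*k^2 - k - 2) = -12*k^3 + 18*k^2 + 6*k - 12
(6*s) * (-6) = -36*s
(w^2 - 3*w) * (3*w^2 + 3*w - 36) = 3*w^4 - 6*w^3 - 45*w^2 + 108*w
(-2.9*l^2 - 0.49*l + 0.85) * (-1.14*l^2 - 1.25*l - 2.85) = 3.306*l^4 + 4.1836*l^3 + 7.9085*l^2 + 0.334*l - 2.4225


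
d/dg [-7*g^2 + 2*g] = 2 - 14*g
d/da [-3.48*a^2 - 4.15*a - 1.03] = -6.96*a - 4.15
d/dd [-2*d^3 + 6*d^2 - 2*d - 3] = -6*d^2 + 12*d - 2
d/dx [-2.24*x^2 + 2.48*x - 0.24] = 2.48 - 4.48*x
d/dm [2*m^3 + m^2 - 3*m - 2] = 6*m^2 + 2*m - 3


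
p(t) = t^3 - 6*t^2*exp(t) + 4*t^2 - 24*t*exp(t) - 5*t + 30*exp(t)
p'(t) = -6*t^2*exp(t) + 3*t^2 - 36*t*exp(t) + 8*t + 6*exp(t) - 5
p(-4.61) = 10.22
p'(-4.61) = 22.32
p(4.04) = -9259.05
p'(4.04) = -13412.56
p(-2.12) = 25.52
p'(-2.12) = -1.83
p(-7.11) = -121.75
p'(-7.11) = 89.74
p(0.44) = 27.04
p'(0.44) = -17.98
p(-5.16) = -5.12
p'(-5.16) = 33.78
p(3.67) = -5366.87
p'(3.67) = -8057.76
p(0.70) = 19.46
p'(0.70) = -42.51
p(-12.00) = -1092.00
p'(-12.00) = 331.00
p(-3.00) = 26.39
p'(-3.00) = 0.99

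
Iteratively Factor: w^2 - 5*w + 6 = (w - 2)*(w - 3)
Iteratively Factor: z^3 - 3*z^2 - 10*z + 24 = (z - 4)*(z^2 + z - 6) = (z - 4)*(z - 2)*(z + 3)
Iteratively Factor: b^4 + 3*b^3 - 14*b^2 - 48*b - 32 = (b + 4)*(b^3 - b^2 - 10*b - 8) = (b - 4)*(b + 4)*(b^2 + 3*b + 2) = (b - 4)*(b + 1)*(b + 4)*(b + 2)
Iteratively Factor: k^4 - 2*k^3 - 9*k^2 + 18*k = (k - 2)*(k^3 - 9*k) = (k - 2)*(k + 3)*(k^2 - 3*k) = k*(k - 2)*(k + 3)*(k - 3)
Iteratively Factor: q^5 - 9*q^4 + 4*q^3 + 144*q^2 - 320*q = (q - 5)*(q^4 - 4*q^3 - 16*q^2 + 64*q) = (q - 5)*(q + 4)*(q^3 - 8*q^2 + 16*q) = q*(q - 5)*(q + 4)*(q^2 - 8*q + 16) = q*(q - 5)*(q - 4)*(q + 4)*(q - 4)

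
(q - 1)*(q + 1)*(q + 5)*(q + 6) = q^4 + 11*q^3 + 29*q^2 - 11*q - 30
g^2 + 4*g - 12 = (g - 2)*(g + 6)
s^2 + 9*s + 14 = (s + 2)*(s + 7)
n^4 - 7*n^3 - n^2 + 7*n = n*(n - 7)*(n - 1)*(n + 1)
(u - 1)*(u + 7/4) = u^2 + 3*u/4 - 7/4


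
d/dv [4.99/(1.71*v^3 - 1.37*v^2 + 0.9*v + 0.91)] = (-25.5987*v^2 + 13.6726*v - 4.491)/(1.71*v^3 - 1.37*v^2 + 0.9*v + 0.91)^2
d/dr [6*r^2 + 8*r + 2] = 12*r + 8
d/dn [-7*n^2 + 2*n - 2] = 2 - 14*n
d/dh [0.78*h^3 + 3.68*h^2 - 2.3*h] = 2.34*h^2 + 7.36*h - 2.3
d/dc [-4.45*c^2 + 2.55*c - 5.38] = 2.55 - 8.9*c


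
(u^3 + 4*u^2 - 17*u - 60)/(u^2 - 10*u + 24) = (u^2 + 8*u + 15)/(u - 6)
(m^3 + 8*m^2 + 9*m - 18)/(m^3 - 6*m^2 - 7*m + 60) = (m^2 + 5*m - 6)/(m^2 - 9*m + 20)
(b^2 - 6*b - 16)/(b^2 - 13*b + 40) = (b + 2)/(b - 5)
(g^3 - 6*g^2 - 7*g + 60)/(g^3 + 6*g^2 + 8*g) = (g^3 - 6*g^2 - 7*g + 60)/(g*(g^2 + 6*g + 8))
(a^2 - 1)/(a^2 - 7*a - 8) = (a - 1)/(a - 8)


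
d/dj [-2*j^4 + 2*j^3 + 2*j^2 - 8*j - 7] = -8*j^3 + 6*j^2 + 4*j - 8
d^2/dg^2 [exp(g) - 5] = exp(g)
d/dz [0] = 0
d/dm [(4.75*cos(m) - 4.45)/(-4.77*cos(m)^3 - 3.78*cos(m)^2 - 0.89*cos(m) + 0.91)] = (-45.315*cos(m)^3 + 45.7245*cos(m)^2 + 33.642*cos(m) - 0.362)*sin(m)/(22.7529*cos(m)^6 + 36.0612*cos(m)^5 + 22.779*cos(m)^4 - 1.953*cos(m)^3 - 6.0875*cos(m)^2 - 1.6198*cos(m) + 0.8281)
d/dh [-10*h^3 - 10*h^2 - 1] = 10*h*(-3*h - 2)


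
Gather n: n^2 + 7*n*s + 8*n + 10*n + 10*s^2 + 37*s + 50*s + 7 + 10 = n^2 + n*(7*s + 18) + 10*s^2 + 87*s + 17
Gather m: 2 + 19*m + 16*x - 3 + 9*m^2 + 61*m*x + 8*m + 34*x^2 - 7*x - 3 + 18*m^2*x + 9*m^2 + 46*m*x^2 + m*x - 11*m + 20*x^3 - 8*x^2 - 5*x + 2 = m^2*(18*x + 18) + m*(46*x^2 + 62*x + 16) + 20*x^3 + 26*x^2 + 4*x - 2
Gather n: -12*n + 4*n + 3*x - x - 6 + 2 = -8*n + 2*x - 4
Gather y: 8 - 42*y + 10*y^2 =10*y^2 - 42*y + 8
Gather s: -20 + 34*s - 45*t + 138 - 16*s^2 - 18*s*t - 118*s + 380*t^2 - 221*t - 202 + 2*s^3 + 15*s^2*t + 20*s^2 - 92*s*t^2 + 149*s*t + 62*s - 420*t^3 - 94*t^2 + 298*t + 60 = 2*s^3 + s^2*(15*t + 4) + s*(-92*t^2 + 131*t - 22) - 420*t^3 + 286*t^2 + 32*t - 24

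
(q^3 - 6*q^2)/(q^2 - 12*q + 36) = q^2/(q - 6)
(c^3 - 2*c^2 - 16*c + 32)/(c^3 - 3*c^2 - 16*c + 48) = (c - 2)/(c - 3)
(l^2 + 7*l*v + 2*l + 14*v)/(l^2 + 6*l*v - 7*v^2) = (-l - 2)/(-l + v)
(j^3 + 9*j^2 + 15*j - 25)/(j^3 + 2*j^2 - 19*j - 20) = (j^2 + 4*j - 5)/(j^2 - 3*j - 4)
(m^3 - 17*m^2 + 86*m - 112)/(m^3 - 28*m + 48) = (m^2 - 15*m + 56)/(m^2 + 2*m - 24)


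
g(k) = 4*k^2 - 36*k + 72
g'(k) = 8*k - 36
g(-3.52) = 248.28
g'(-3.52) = -64.16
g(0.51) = 54.68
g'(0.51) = -31.92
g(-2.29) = 175.42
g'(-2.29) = -54.32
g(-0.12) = 76.38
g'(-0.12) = -36.96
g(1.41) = 29.19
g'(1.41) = -24.72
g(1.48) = 27.48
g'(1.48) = -24.16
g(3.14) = -1.60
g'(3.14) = -10.88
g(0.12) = 67.74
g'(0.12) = -35.04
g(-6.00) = 432.00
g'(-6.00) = -84.00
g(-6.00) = 432.00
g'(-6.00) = -84.00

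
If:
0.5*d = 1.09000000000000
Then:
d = 2.18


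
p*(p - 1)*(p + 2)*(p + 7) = p^4 + 8*p^3 + 5*p^2 - 14*p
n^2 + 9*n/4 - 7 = (n - 7/4)*(n + 4)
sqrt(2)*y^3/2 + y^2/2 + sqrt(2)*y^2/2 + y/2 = y*(y + sqrt(2)/2)*(sqrt(2)*y/2 + sqrt(2)/2)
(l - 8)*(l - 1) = l^2 - 9*l + 8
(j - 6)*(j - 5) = j^2 - 11*j + 30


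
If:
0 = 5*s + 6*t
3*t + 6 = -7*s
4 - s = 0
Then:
No Solution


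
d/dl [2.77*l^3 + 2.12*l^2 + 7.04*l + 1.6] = 8.31*l^2 + 4.24*l + 7.04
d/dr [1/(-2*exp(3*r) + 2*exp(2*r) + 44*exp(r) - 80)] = (3*exp(2*r)/2 - exp(r) - 11)*exp(r)/(exp(3*r) - exp(2*r) - 22*exp(r) + 40)^2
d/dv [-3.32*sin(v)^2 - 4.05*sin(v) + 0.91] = -(6.64*sin(v) + 4.05)*cos(v)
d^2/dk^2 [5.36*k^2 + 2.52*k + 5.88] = 10.7200000000000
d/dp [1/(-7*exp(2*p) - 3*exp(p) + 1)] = (14*exp(p) + 3)*exp(p)/(7*exp(2*p) + 3*exp(p) - 1)^2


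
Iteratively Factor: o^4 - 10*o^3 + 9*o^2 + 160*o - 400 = (o - 5)*(o^3 - 5*o^2 - 16*o + 80) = (o - 5)^2*(o^2 - 16) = (o - 5)^2*(o + 4)*(o - 4)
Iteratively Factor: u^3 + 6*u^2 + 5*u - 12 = (u + 4)*(u^2 + 2*u - 3) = (u - 1)*(u + 4)*(u + 3)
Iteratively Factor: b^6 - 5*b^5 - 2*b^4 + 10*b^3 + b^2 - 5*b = (b - 1)*(b^5 - 4*b^4 - 6*b^3 + 4*b^2 + 5*b) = (b - 5)*(b - 1)*(b^4 + b^3 - b^2 - b) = b*(b - 5)*(b - 1)*(b^3 + b^2 - b - 1) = b*(b - 5)*(b - 1)*(b + 1)*(b^2 - 1) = b*(b - 5)*(b - 1)^2*(b + 1)*(b + 1)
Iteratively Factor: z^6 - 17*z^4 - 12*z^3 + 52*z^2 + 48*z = (z + 3)*(z^5 - 3*z^4 - 8*z^3 + 12*z^2 + 16*z) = z*(z + 3)*(z^4 - 3*z^3 - 8*z^2 + 12*z + 16) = z*(z + 1)*(z + 3)*(z^3 - 4*z^2 - 4*z + 16) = z*(z + 1)*(z + 2)*(z + 3)*(z^2 - 6*z + 8) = z*(z - 2)*(z + 1)*(z + 2)*(z + 3)*(z - 4)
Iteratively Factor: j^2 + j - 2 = (j + 2)*(j - 1)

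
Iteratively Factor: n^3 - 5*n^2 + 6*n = (n)*(n^2 - 5*n + 6) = n*(n - 2)*(n - 3)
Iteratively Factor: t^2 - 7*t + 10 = (t - 2)*(t - 5)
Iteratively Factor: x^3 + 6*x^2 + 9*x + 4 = (x + 4)*(x^2 + 2*x + 1) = (x + 1)*(x + 4)*(x + 1)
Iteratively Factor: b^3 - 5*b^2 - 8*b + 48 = (b + 3)*(b^2 - 8*b + 16) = (b - 4)*(b + 3)*(b - 4)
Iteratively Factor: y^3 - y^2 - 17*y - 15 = (y + 3)*(y^2 - 4*y - 5) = (y - 5)*(y + 3)*(y + 1)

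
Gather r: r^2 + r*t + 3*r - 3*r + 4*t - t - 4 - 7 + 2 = r^2 + r*t + 3*t - 9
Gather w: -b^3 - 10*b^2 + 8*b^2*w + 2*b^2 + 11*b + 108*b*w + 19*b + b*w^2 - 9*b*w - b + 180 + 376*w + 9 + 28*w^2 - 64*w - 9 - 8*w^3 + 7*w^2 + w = -b^3 - 8*b^2 + 29*b - 8*w^3 + w^2*(b + 35) + w*(8*b^2 + 99*b + 313) + 180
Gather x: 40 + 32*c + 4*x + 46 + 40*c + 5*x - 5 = 72*c + 9*x + 81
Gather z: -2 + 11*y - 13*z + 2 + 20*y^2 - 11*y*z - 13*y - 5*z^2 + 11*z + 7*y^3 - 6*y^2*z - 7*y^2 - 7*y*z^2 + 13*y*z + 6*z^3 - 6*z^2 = 7*y^3 + 13*y^2 - 2*y + 6*z^3 + z^2*(-7*y - 11) + z*(-6*y^2 + 2*y - 2)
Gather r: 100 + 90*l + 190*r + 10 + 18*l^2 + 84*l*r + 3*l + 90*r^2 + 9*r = 18*l^2 + 93*l + 90*r^2 + r*(84*l + 199) + 110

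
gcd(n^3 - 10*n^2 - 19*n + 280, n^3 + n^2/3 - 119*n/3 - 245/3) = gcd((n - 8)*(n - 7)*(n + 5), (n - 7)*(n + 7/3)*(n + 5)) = n^2 - 2*n - 35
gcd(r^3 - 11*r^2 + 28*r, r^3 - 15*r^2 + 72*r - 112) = r^2 - 11*r + 28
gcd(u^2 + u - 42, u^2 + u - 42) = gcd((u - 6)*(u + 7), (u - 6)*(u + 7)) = u^2 + u - 42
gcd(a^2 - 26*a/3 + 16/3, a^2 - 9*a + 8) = a - 8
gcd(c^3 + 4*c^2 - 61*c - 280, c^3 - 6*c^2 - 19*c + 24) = c - 8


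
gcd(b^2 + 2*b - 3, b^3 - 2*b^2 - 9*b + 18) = b + 3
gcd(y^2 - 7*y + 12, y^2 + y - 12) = y - 3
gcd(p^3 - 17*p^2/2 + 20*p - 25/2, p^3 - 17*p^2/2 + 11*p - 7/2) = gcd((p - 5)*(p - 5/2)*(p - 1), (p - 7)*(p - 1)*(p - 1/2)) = p - 1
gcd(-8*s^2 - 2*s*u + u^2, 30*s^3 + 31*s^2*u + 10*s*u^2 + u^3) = 2*s + u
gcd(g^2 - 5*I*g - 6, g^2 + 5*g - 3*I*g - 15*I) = g - 3*I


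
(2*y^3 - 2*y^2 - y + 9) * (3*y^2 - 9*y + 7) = 6*y^5 - 24*y^4 + 29*y^3 + 22*y^2 - 88*y + 63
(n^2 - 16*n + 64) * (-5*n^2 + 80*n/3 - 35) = -5*n^4 + 320*n^3/3 - 2345*n^2/3 + 6800*n/3 - 2240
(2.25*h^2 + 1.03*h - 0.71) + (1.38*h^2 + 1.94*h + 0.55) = 3.63*h^2 + 2.97*h - 0.16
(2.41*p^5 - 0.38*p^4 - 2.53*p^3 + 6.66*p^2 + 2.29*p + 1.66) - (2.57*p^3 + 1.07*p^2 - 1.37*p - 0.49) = 2.41*p^5 - 0.38*p^4 - 5.1*p^3 + 5.59*p^2 + 3.66*p + 2.15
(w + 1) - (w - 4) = 5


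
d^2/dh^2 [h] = 0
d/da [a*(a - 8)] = 2*a - 8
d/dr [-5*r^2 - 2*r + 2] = -10*r - 2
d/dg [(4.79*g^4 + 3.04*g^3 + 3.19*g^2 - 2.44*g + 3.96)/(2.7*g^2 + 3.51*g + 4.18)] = (25.866*g^5 + 58.6467*g^4 + 101.4296*g^3 + 55.9065*g^2 + 5.2844*g - 24.0988)/(7.29*g^4 + 18.954*g^3 + 34.8921*g^2 + 29.3436*g + 17.4724)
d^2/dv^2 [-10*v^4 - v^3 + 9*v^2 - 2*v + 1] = -120*v^2 - 6*v + 18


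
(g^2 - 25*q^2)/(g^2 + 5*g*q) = (g - 5*q)/g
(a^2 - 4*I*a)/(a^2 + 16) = a/(a + 4*I)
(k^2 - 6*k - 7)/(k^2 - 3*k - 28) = (k + 1)/(k + 4)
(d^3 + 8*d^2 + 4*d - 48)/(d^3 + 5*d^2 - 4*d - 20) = (d^2 + 10*d + 24)/(d^2 + 7*d + 10)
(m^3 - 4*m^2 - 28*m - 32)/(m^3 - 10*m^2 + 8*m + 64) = (m + 2)/(m - 4)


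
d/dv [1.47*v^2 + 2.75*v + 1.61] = 2.94*v + 2.75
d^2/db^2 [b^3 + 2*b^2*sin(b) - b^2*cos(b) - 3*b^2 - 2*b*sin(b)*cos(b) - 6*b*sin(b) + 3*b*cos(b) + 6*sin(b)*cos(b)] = -2*b^2*sin(b) + b^2*cos(b) + 10*b*sin(b) + 4*b*sin(2*b) + 5*b*cos(b) + 6*b - 2*sin(b) - 12*sin(2*b) - 14*cos(b) - 4*cos(2*b) - 6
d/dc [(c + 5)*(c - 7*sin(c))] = c - (c + 5)*(7*cos(c) - 1) - 7*sin(c)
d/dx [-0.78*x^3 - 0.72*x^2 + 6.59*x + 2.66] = -2.34*x^2 - 1.44*x + 6.59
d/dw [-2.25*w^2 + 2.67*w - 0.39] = 2.67 - 4.5*w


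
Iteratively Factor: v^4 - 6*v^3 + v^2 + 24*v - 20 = (v + 2)*(v^3 - 8*v^2 + 17*v - 10) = (v - 5)*(v + 2)*(v^2 - 3*v + 2) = (v - 5)*(v - 2)*(v + 2)*(v - 1)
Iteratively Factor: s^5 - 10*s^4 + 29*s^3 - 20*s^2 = (s)*(s^4 - 10*s^3 + 29*s^2 - 20*s) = s*(s - 5)*(s^3 - 5*s^2 + 4*s) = s*(s - 5)*(s - 4)*(s^2 - s) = s^2*(s - 5)*(s - 4)*(s - 1)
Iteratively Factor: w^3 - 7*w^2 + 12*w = (w)*(w^2 - 7*w + 12) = w*(w - 4)*(w - 3)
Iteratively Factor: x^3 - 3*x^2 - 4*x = (x + 1)*(x^2 - 4*x) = x*(x + 1)*(x - 4)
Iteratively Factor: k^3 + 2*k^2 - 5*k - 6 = (k + 1)*(k^2 + k - 6) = (k + 1)*(k + 3)*(k - 2)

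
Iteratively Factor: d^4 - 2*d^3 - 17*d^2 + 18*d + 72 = (d + 2)*(d^3 - 4*d^2 - 9*d + 36) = (d - 4)*(d + 2)*(d^2 - 9) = (d - 4)*(d - 3)*(d + 2)*(d + 3)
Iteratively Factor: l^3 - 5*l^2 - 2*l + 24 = (l - 4)*(l^2 - l - 6) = (l - 4)*(l - 3)*(l + 2)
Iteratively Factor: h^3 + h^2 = (h + 1)*(h^2) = h*(h + 1)*(h)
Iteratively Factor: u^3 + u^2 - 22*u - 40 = (u + 2)*(u^2 - u - 20) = (u + 2)*(u + 4)*(u - 5)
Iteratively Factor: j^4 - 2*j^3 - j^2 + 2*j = (j - 2)*(j^3 - j) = (j - 2)*(j + 1)*(j^2 - j) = j*(j - 2)*(j + 1)*(j - 1)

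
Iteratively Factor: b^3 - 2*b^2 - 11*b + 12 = (b - 4)*(b^2 + 2*b - 3) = (b - 4)*(b + 3)*(b - 1)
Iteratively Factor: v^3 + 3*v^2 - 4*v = (v + 4)*(v^2 - v) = v*(v + 4)*(v - 1)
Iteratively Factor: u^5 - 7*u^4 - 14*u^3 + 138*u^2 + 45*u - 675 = (u - 3)*(u^4 - 4*u^3 - 26*u^2 + 60*u + 225) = (u - 3)*(u + 3)*(u^3 - 7*u^2 - 5*u + 75) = (u - 5)*(u - 3)*(u + 3)*(u^2 - 2*u - 15) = (u - 5)^2*(u - 3)*(u + 3)*(u + 3)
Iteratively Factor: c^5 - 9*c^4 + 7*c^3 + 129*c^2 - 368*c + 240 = (c + 4)*(c^4 - 13*c^3 + 59*c^2 - 107*c + 60) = (c - 3)*(c + 4)*(c^3 - 10*c^2 + 29*c - 20) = (c - 4)*(c - 3)*(c + 4)*(c^2 - 6*c + 5) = (c - 4)*(c - 3)*(c - 1)*(c + 4)*(c - 5)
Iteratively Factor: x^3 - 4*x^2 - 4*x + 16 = (x + 2)*(x^2 - 6*x + 8) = (x - 4)*(x + 2)*(x - 2)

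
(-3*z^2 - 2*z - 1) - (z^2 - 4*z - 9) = -4*z^2 + 2*z + 8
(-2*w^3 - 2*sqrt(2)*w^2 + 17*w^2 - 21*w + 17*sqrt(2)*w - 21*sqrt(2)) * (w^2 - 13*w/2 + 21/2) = -2*w^5 - 2*sqrt(2)*w^4 + 30*w^4 - 305*w^3/2 + 30*sqrt(2)*w^3 - 305*sqrt(2)*w^2/2 + 315*w^2 - 441*w/2 + 315*sqrt(2)*w - 441*sqrt(2)/2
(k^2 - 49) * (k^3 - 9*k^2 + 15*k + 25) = k^5 - 9*k^4 - 34*k^3 + 466*k^2 - 735*k - 1225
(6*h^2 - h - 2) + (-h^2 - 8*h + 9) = 5*h^2 - 9*h + 7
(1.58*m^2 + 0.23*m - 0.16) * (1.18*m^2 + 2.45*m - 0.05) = 1.8644*m^4 + 4.1424*m^3 + 0.2957*m^2 - 0.4035*m + 0.008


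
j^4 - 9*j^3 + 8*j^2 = j^2*(j - 8)*(j - 1)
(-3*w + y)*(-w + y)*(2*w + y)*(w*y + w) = 6*w^4*y + 6*w^4 - 5*w^3*y^2 - 5*w^3*y - 2*w^2*y^3 - 2*w^2*y^2 + w*y^4 + w*y^3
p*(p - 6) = p^2 - 6*p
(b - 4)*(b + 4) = b^2 - 16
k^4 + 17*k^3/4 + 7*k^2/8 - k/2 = k*(k - 1/4)*(k + 1/2)*(k + 4)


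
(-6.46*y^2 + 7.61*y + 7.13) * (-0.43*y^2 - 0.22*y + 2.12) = 2.7778*y^4 - 1.8511*y^3 - 18.4353*y^2 + 14.5646*y + 15.1156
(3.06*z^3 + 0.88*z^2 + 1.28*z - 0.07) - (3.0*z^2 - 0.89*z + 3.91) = 3.06*z^3 - 2.12*z^2 + 2.17*z - 3.98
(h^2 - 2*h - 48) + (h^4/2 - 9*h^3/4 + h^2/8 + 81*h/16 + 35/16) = h^4/2 - 9*h^3/4 + 9*h^2/8 + 49*h/16 - 733/16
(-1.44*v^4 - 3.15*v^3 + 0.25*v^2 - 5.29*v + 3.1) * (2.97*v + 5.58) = -4.2768*v^5 - 17.3907*v^4 - 16.8345*v^3 - 14.3163*v^2 - 20.3112*v + 17.298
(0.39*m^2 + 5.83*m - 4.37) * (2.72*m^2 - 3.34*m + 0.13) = 1.0608*m^4 + 14.555*m^3 - 31.3079*m^2 + 15.3537*m - 0.5681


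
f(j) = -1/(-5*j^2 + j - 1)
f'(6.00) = 0.00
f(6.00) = 0.01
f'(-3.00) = 0.01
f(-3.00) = 0.02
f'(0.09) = 0.11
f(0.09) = 1.05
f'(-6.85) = 0.00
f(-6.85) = 0.00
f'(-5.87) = 0.00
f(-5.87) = 0.01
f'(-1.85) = 0.05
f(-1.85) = 0.05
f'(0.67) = -0.86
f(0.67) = 0.39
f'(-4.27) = 0.00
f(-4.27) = 0.01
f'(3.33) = -0.01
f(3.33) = 0.02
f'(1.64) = -0.09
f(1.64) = 0.08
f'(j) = -(10*j - 1)/(-5*j^2 + j - 1)^2 = (1 - 10*j)/(5*j^2 - j + 1)^2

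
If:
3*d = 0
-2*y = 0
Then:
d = 0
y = 0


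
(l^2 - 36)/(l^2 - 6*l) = (l + 6)/l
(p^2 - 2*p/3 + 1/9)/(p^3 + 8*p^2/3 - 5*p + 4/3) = (p - 1/3)/(p^2 + 3*p - 4)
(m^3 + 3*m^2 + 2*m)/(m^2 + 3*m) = (m^2 + 3*m + 2)/(m + 3)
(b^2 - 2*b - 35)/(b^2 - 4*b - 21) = (b + 5)/(b + 3)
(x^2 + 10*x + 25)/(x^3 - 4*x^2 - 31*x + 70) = (x + 5)/(x^2 - 9*x + 14)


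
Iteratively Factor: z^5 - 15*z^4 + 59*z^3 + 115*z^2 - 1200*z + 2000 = (z - 5)*(z^4 - 10*z^3 + 9*z^2 + 160*z - 400) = (z - 5)^2*(z^3 - 5*z^2 - 16*z + 80) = (z - 5)^2*(z + 4)*(z^2 - 9*z + 20) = (z - 5)^3*(z + 4)*(z - 4)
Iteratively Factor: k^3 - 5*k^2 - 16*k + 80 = (k + 4)*(k^2 - 9*k + 20) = (k - 4)*(k + 4)*(k - 5)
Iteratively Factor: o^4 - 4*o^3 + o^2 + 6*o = (o - 2)*(o^3 - 2*o^2 - 3*o) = (o - 2)*(o + 1)*(o^2 - 3*o) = (o - 3)*(o - 2)*(o + 1)*(o)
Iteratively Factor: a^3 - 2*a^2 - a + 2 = (a + 1)*(a^2 - 3*a + 2) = (a - 2)*(a + 1)*(a - 1)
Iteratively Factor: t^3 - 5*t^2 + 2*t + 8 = (t - 2)*(t^2 - 3*t - 4) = (t - 4)*(t - 2)*(t + 1)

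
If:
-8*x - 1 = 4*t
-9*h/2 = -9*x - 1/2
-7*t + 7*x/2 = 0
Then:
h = -4/45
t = -1/20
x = -1/10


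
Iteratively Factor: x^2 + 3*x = (x + 3)*(x)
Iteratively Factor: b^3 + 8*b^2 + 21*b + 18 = (b + 3)*(b^2 + 5*b + 6) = (b + 2)*(b + 3)*(b + 3)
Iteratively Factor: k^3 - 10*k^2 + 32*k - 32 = (k - 4)*(k^2 - 6*k + 8) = (k - 4)*(k - 2)*(k - 4)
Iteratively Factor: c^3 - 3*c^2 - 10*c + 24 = (c + 3)*(c^2 - 6*c + 8) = (c - 4)*(c + 3)*(c - 2)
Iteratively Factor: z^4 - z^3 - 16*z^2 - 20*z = (z)*(z^3 - z^2 - 16*z - 20) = z*(z + 2)*(z^2 - 3*z - 10) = z*(z + 2)^2*(z - 5)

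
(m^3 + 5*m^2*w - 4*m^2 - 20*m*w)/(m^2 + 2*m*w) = (m^2 + 5*m*w - 4*m - 20*w)/(m + 2*w)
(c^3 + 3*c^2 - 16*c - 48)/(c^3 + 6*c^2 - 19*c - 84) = (c + 4)/(c + 7)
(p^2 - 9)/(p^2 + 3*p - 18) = (p + 3)/(p + 6)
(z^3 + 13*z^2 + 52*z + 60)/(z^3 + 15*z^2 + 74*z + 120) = (z + 2)/(z + 4)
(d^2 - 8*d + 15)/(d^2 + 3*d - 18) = (d - 5)/(d + 6)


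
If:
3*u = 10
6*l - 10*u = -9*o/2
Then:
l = 50/9 - 3*o/4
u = 10/3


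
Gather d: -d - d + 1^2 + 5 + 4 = 10 - 2*d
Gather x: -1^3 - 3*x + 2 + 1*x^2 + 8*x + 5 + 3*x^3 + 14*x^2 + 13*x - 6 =3*x^3 + 15*x^2 + 18*x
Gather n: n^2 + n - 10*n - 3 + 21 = n^2 - 9*n + 18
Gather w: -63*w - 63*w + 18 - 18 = -126*w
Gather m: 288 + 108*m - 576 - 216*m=-108*m - 288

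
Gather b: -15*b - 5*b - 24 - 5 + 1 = -20*b - 28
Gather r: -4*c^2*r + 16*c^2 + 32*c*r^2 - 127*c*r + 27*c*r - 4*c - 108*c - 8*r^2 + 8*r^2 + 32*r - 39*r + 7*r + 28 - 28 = 16*c^2 + 32*c*r^2 - 112*c + r*(-4*c^2 - 100*c)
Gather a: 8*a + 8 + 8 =8*a + 16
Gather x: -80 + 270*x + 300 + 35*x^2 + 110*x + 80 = 35*x^2 + 380*x + 300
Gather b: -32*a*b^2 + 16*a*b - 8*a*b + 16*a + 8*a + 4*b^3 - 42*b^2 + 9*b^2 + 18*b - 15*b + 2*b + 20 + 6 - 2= 24*a + 4*b^3 + b^2*(-32*a - 33) + b*(8*a + 5) + 24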